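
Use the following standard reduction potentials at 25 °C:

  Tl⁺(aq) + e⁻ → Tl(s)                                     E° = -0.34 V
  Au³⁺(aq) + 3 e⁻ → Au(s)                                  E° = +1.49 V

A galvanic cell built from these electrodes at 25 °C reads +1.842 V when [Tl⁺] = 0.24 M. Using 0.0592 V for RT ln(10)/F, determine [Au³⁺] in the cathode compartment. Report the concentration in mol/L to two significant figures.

Au³⁺/Au is the cathode, Tl⁺/Tl the anode: E°cell = +1.83 V, n = 3.
Overall reaction: Au³⁺(aq) + 3 Tl(s) → Au(s) + 3 Tl⁺(aq); Q = [Tl⁺]^3/[Au³⁺]^1.
From E = E° − (0.0592/n) log Q: log Q = (E° − E)·n/0.0592 = (+1.83 − (+1.842))·3/0.0592 = -0.6081.
So 1·log[Au³⁺] = 3·log(0.24) − log Q = -1.8594 − (-0.6081) = -1.2513; [Au³⁺] = 10^(-1.2513) ≈ 0.056 M.

0.056 M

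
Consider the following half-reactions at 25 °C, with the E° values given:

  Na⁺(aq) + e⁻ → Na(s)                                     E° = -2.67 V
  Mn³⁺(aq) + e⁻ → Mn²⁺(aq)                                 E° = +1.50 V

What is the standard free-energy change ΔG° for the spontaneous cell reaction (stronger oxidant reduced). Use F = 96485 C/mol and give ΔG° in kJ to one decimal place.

Mn³⁺/Mn²⁺ (E° = +1.50 V) is the cathode; Na⁺/Na (E° = -2.67 V) is the anode, so E°cell = +4.17 V.
Balancing electrons gives n = 1 (lcm of 1 and 1).
ΔG° = −nFE° = −(1)(96485)(+4.17) = -402,342 J = -402.3 kJ.

-402.3 kJ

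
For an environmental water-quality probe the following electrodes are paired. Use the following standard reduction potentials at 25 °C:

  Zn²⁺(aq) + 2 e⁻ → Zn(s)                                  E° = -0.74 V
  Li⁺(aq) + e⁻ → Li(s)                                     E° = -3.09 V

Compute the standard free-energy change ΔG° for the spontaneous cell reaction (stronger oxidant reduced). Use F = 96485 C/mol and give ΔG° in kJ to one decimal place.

Zn²⁺/Zn (E° = -0.74 V) is the cathode; Li⁺/Li (E° = -3.09 V) is the anode, so E°cell = +2.35 V.
Balancing electrons gives n = 2 (lcm of 2 and 1).
ΔG° = −nFE° = −(2)(96485)(+2.35) = -453,480 J = -453.5 kJ.

-453.5 kJ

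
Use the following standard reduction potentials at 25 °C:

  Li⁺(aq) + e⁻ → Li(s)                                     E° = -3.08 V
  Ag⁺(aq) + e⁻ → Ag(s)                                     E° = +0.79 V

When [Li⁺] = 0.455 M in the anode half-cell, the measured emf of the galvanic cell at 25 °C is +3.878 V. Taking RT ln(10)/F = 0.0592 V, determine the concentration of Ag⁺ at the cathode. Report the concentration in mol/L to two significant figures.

Ag⁺/Ag is the cathode, Li⁺/Li the anode: E°cell = +3.87 V, n = 1.
Overall reaction: Ag⁺(aq) + Li(s) → Ag(s) + Li⁺(aq); Q = [Li⁺]^1/[Ag⁺]^1.
From E = E° − (0.0592/n) log Q: log Q = (E° − E)·n/0.0592 = (+3.87 − (+3.878))·1/0.0592 = -0.1351.
So 1·log[Ag⁺] = 1·log(0.455) − log Q = -0.3420 − (-0.1351) = -0.2069; [Ag⁺] = 10^(-0.2069) ≈ 0.62 M.

0.62 M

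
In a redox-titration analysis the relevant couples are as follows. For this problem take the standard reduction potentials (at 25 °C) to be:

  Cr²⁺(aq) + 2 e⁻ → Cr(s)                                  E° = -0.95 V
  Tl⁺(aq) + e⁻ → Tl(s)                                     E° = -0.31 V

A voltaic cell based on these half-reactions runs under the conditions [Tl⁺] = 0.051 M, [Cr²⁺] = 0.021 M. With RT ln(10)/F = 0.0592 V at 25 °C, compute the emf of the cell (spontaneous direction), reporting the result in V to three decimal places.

Tl⁺/Tl is the cathode (higher E°), Cr²⁺/Cr the anode: E°cell = -0.31 − (-0.95) = +0.64 V, n = 2.
Overall: 2 Tl⁺(aq) + Cr(s) → 2 Tl(s) + Cr²⁺(aq)
Q = [Cr²⁺] / ([Tl⁺]^2); log Q = 0.907.
E = E° − (0.0592/n) log Q = +0.64 − (0.0592/2)(0.907) = +0.613 V.

+0.613 V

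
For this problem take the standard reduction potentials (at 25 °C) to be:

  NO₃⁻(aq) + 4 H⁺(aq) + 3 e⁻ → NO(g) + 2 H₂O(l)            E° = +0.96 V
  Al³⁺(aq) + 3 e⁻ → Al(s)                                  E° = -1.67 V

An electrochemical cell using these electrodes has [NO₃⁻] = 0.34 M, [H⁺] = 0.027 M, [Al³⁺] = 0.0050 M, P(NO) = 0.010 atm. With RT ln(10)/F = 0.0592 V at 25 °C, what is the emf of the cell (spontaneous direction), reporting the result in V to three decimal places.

+2.582 V

NO₃⁻/NO is the cathode (higher E°), Al³⁺/Al the anode: E°cell = +0.96 − (-1.67) = +2.63 V, n = 3.
Overall: NO₃⁻(aq) + 4 H⁺(aq) + Al(s) → NO(g) + 2 H₂O(l) + Al³⁺(aq)
Q = P(NO)·[Al³⁺] / ([NO₃⁻]·[H⁺]^4); log Q = 2.442.
E = E° − (0.0592/n) log Q = +2.63 − (0.0592/3)(2.442) = +2.582 V.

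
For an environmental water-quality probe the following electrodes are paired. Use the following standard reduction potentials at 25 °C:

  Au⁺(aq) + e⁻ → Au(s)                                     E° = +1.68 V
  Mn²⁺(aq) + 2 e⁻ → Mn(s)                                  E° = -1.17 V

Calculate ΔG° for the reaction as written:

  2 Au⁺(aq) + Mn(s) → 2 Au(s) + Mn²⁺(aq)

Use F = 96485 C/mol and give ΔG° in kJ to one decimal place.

As written, Au⁺/Au is reduced (cathode) and Mn²⁺/Mn is oxidised (anode), so E°cell = (+1.68) − (-1.17) = +2.85 V.
Balancing electrons gives n = 2.
ΔG° = −nFE° = −(2)(96485)(+2.85) = -549,964 J = -550.0 kJ.

-550.0 kJ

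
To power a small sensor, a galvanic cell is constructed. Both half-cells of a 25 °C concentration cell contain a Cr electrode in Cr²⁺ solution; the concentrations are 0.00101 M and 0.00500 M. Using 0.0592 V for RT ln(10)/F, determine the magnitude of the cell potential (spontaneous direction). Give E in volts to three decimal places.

For a concentration cell E°cell = 0. The 0.00500 M side is the cathode (reduction is favoured where [Cr²⁺] is higher).
With n = 2, E = −(0.0592/2) log([Cr²⁺]ₐₙ/[Cr²⁺]꜀ₐₜ) = −(0.0592/2) log(0.00101/0.005) = −(0.0592/2)(-0.695) = +0.021 V.

+0.021 V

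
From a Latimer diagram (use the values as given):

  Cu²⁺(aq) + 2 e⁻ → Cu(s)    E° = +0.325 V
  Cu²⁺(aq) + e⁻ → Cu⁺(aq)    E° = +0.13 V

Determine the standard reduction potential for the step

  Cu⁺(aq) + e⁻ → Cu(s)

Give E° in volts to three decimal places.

+0.520 V

Sequential free energies add, so n₃E°₃ = n₁E°₁ + n₂E°₂.
With n₃ = 2, and the known step contributing 1×(+0.13) V, the unknown satisfies 1·E° = 2×(+0.325) − 1×(+0.13) = +0.520.
E° = +0.520 / 1 = +0.520 V.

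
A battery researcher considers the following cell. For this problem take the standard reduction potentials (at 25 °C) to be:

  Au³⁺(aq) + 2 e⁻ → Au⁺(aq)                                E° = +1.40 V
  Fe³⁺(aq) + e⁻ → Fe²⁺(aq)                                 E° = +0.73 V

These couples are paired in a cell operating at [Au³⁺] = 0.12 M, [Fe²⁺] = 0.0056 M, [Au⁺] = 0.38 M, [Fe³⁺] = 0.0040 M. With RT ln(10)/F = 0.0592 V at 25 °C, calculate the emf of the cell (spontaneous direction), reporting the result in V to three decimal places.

Au³⁺/Au⁺ is the cathode (higher E°), Fe³⁺/Fe²⁺ the anode: E°cell = +1.40 − (+0.73) = +0.67 V, n = 2.
Overall: Au³⁺(aq) + 2 Fe²⁺(aq) → Au⁺(aq) + 2 Fe³⁺(aq)
Q = [Au⁺]·[Fe³⁺]^2 / ([Au³⁺]·[Fe²⁺]^2); log Q = 0.208.
E = E° − (0.0592/n) log Q = +0.67 − (0.0592/2)(0.208) = +0.664 V.

+0.664 V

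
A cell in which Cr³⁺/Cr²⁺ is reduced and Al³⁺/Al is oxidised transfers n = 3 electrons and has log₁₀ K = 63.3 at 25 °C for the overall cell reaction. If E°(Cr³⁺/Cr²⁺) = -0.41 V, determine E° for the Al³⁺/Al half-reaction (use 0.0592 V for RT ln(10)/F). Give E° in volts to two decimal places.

E°cell = (0.0592/n)·log K = (0.0592/3)(63.3) = +1.249 V.
Since Cr³⁺/Cr²⁺ is the cathode and Al³⁺/Al the anode, E°cell = E°(Cr³⁺/Cr²⁺) − E°(Al³⁺/Al).
So E°(Al³⁺/Al) = E°(Cr³⁺/Cr²⁺) − E°cell = (-0.41) − (+1.249) = -1.66 V.

-1.66 V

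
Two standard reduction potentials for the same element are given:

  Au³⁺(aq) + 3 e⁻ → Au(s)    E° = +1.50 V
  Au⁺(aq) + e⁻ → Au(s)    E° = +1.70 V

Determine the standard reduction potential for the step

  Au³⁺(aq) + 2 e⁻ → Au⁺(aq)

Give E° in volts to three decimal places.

+1.400 V

Sequential free energies add, so n₃E°₃ = n₁E°₁ + n₂E°₂.
With n₃ = 3, and the known step contributing 1×(+1.70) V, the unknown satisfies 2·E° = 3×(+1.50) − 1×(+1.70) = +2.800.
E° = +2.800 / 2 = +1.400 V.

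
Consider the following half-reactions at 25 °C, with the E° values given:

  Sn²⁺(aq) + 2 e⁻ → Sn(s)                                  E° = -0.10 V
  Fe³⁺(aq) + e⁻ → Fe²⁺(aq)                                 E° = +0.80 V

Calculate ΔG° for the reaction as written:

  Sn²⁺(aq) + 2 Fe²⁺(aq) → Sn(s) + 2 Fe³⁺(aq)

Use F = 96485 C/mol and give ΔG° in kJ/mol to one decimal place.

As written, Sn²⁺/Sn is reduced (cathode) and Fe³⁺/Fe²⁺ is oxidised (anode), so E°cell = (-0.10) − (+0.80) = -0.90 V.
Balancing electrons gives n = 2.
ΔG° = −nFE° = −(2)(96485)(-0.90) = 173,673 J = +173.7 kJ/mol.

+173.7 kJ/mol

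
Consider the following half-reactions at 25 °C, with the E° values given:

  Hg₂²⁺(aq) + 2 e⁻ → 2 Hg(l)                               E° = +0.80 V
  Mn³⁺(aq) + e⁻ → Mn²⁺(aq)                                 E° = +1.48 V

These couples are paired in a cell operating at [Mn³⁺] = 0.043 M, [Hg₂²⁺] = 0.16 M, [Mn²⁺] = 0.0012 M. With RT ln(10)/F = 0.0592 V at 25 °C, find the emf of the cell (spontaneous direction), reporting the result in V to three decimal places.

+0.796 V

Mn³⁺/Mn²⁺ is the cathode (higher E°), Hg₂²⁺/Hg the anode: E°cell = +1.48 − (+0.80) = +0.68 V, n = 2.
Overall: 2 Mn³⁺(aq) + 2 Hg(l) → 2 Mn²⁺(aq) + Hg₂²⁺(aq)
Q = [Mn²⁺]^2·[Hg₂²⁺] / ([Mn³⁺]^2); log Q = -3.904.
E = E° − (0.0592/n) log Q = +0.68 − (0.0592/2)(-3.904) = +0.796 V.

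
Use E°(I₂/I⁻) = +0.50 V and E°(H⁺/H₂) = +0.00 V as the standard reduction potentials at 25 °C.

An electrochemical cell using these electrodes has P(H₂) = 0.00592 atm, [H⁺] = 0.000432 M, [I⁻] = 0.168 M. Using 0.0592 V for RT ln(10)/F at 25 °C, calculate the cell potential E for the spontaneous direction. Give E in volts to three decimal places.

+0.679 V

I₂/I⁻ is the cathode (higher E°), H⁺/H₂ the anode: E°cell = +0.50 − (+0.00) = +0.50 V, n = 2.
Overall: I₂(s) + H₂(g) → 2 I⁻(aq) + 2 H⁺(aq)
Q = [I⁻]^2·[H⁺]^2 / (P(H₂)); log Q = -6.051.
E = E° − (0.0592/n) log Q = +0.50 − (0.0592/2)(-6.051) = +0.679 V.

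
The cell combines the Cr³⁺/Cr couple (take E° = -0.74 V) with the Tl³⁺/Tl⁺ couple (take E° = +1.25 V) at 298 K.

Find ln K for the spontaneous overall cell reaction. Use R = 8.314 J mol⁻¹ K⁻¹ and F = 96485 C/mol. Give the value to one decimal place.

Cathode: Tl³⁺/Tl⁺; anode: Cr³⁺/Cr. E°cell = (+1.25) − (-0.74) = +1.99 V, with n = 6.
ΔG° = −nFE° = −RT ln K, so ln K = nFE°/(RT) = (6)(96485)(+1.99) / ((8.314)(298)) = 464.984.

465.0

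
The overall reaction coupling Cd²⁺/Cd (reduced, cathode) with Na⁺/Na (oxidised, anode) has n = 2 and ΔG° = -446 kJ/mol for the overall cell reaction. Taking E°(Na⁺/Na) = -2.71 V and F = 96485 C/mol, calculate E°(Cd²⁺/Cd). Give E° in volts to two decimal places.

E°cell = −ΔG°/(nF) = −(-446×10³)/((2)(96485)) = +2.311 V.
Since Cd²⁺/Cd is the cathode and Na⁺/Na the anode, E°cell = E°(Cd²⁺/Cd) − E°(Na⁺/Na).
So E°(Cd²⁺/Cd) = E°cell + E°(Na⁺/Na) = +2.311 + (-2.71) = -0.40 V.

-0.40 V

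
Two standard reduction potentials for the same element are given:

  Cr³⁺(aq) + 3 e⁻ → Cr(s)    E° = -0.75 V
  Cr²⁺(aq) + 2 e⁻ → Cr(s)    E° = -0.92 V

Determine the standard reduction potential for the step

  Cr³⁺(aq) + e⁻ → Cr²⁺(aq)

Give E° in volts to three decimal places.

-0.410 V

Sequential free energies add, so n₃E°₃ = n₁E°₁ + n₂E°₂.
With n₃ = 3, and the known step contributing 2×(-0.92) V, the unknown satisfies 1·E° = 3×(-0.75) − 2×(-0.92) = -0.410.
E° = -0.410 / 1 = -0.410 V.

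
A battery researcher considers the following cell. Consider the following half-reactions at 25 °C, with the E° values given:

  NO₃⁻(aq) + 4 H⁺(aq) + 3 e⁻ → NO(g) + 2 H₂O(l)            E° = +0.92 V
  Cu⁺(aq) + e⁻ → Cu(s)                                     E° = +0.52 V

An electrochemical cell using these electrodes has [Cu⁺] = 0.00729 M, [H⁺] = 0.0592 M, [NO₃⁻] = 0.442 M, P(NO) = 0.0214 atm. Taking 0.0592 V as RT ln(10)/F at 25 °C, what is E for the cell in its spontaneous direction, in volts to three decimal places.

+0.456 V

NO₃⁻/NO is the cathode (higher E°), Cu⁺/Cu the anode: E°cell = +0.92 − (+0.52) = +0.40 V, n = 3.
Overall: NO₃⁻(aq) + 4 H⁺(aq) + 3 Cu(s) → NO(g) + 2 H₂O(l) + 3 Cu⁺(aq)
Q = P(NO)·[Cu⁺]^3 / ([NO₃⁻]·[H⁺]^4); log Q = -2.816.
E = E° − (0.0592/n) log Q = +0.40 − (0.0592/3)(-2.816) = +0.456 V.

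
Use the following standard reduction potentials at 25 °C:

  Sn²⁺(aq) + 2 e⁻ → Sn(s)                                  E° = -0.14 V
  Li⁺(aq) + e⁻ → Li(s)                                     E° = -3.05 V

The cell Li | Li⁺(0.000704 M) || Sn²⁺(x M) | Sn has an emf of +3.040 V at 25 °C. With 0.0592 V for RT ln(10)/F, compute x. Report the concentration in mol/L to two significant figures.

Sn²⁺/Sn is the cathode, Li⁺/Li the anode: E°cell = +2.91 V, n = 2.
Overall reaction: Sn²⁺(aq) + 2 Li(s) → Sn(s) + 2 Li⁺(aq); Q = [Li⁺]^2/[Sn²⁺]^1.
From E = E° − (0.0592/n) log Q: log Q = (E° − E)·n/0.0592 = (+2.91 − (+3.040))·2/0.0592 = -4.3919.
So 1·log[Sn²⁺] = 2·log(0.000704) − log Q = -6.3049 − (-4.3919) = -1.9130; [Sn²⁺] = 10^(-1.9130) ≈ 0.012 M.

0.012 M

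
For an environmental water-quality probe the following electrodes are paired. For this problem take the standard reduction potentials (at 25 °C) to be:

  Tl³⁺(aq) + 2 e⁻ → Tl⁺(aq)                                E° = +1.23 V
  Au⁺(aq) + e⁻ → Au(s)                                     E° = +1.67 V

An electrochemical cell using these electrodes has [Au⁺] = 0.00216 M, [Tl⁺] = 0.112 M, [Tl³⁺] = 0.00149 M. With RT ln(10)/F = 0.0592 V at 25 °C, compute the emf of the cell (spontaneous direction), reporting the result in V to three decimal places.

Au⁺/Au is the cathode (higher E°), Tl³⁺/Tl⁺ the anode: E°cell = +1.67 − (+1.23) = +0.44 V, n = 2.
Overall: 2 Au⁺(aq) + Tl⁺(aq) → 2 Au(s) + Tl³⁺(aq)
Q = [Tl³⁺] / ([Au⁺]^2·[Tl⁺]); log Q = 3.455.
E = E° − (0.0592/n) log Q = +0.44 − (0.0592/2)(3.455) = +0.338 V.

+0.338 V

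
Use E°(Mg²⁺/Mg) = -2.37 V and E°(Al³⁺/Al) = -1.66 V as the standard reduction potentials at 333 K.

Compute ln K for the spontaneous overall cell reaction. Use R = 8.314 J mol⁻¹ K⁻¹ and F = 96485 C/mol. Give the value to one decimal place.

148.5

Cathode: Al³⁺/Al; anode: Mg²⁺/Mg. E°cell = (-1.66) − (-2.37) = +0.71 V, with n = 6.
ΔG° = −nFE° = −RT ln K, so ln K = nFE°/(RT) = (6)(96485)(+0.71) / ((8.314)(333)) = 148.462.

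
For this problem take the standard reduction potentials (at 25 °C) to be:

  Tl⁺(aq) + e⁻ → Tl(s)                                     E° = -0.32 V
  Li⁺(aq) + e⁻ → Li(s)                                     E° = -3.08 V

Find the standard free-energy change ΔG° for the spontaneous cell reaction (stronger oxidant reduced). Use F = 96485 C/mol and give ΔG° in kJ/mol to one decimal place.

Tl⁺/Tl (E° = -0.32 V) is the cathode; Li⁺/Li (E° = -3.08 V) is the anode, so E°cell = +2.76 V.
Balancing electrons gives n = 1 (lcm of 1 and 1).
ΔG° = −nFE° = −(1)(96485)(+2.76) = -266,299 J = -266.3 kJ/mol.

-266.3 kJ/mol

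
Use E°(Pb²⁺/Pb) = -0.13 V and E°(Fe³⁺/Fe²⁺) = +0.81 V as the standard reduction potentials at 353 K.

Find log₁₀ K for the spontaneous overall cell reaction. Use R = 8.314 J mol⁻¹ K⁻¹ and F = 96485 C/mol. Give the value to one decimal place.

Cathode: Fe³⁺/Fe²⁺; anode: Pb²⁺/Pb. E°cell = (+0.81) − (-0.13) = +0.94 V, with n = 2.
ΔG° = −nFE° = −RT ln K, so ln K = nFE°/(RT) = (2)(96485)(+0.94) / ((8.314)(353)) = 61.806.
log₁₀ K = 61.806 / ln 10 = 26.8.

26.8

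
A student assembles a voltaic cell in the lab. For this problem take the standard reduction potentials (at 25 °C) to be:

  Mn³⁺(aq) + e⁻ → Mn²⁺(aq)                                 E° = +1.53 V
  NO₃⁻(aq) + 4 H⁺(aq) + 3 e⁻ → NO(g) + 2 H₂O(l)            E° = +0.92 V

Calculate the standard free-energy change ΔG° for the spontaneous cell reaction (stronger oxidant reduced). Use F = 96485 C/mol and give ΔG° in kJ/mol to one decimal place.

Mn³⁺/Mn²⁺ (E° = +1.53 V) is the cathode; NO₃⁻/NO (E° = +0.92 V) is the anode, so E°cell = +0.61 V.
Balancing electrons gives n = 3 (lcm of 1 and 3).
ΔG° = −nFE° = −(3)(96485)(+0.61) = -176,568 J = -176.6 kJ/mol.

-176.6 kJ/mol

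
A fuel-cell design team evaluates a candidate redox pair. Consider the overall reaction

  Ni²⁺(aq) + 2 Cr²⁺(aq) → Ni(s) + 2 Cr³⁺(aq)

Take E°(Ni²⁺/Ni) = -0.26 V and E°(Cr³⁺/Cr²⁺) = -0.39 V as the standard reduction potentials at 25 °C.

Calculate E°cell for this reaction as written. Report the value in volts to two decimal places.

+0.13 V

The Ni²⁺/Ni couple has the higher reduction potential, so it is the cathode; Cr³⁺/Cr²⁺ is oxidised at the anode.
E°cell = E°(cathode) − E°(anode) = (-0.26) − (-0.39) = +0.13 V.
Since E°cell > 0, the reaction is spontaneous under standard conditions.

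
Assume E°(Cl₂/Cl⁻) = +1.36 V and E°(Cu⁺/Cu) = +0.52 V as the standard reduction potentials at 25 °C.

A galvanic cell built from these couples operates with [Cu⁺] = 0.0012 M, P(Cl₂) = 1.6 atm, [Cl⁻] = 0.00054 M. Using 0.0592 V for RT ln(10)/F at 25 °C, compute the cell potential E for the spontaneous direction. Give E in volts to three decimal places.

+1.212 V

Cl₂/Cl⁻ is the cathode (higher E°), Cu⁺/Cu the anode: E°cell = +1.36 − (+0.52) = +0.84 V, n = 2.
Overall: Cl₂(g) + 2 Cu(s) → 2 Cl⁻(aq) + 2 Cu⁺(aq)
Q = [Cl⁻]^2·[Cu⁺]^2 / (P(Cl₂)); log Q = -12.581.
E = E° − (0.0592/n) log Q = +0.84 − (0.0592/2)(-12.581) = +1.212 V.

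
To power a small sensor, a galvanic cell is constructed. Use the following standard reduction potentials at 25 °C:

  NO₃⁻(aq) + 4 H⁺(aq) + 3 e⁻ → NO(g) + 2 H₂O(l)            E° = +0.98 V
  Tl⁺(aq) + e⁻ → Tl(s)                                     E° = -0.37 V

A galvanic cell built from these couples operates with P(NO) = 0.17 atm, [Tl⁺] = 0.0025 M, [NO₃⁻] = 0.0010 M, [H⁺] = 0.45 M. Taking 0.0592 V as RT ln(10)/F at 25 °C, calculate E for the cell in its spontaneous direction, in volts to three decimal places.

NO₃⁻/NO is the cathode (higher E°), Tl⁺/Tl the anode: E°cell = +0.98 − (-0.37) = +1.35 V, n = 3.
Overall: NO₃⁻(aq) + 4 H⁺(aq) + 3 Tl(s) → NO(g) + 2 H₂O(l) + 3 Tl⁺(aq)
Q = P(NO)·[Tl⁺]^3 / ([NO₃⁻]·[H⁺]^4); log Q = -4.189.
E = E° − (0.0592/n) log Q = +1.35 − (0.0592/3)(-4.189) = +1.433 V.

+1.433 V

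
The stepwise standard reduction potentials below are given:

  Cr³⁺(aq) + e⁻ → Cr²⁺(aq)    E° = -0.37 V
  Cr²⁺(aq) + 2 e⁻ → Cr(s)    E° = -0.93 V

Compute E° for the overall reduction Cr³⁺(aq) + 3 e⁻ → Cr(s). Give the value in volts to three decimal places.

Standard free energies of sequential steps add: ΔG°₃ = ΔG°₁ + ΔG°₂, so n₃E°₃ = n₁E°₁ + n₂E°₂.
E°₃ = (1×-0.37 + 2×-0.93) / 3 = (-2.230) / 3 = -0.743 V.

-0.743 V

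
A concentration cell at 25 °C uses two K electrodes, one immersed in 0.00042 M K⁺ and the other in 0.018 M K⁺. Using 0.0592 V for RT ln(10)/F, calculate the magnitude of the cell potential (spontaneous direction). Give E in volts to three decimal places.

For a concentration cell E°cell = 0. The 0.018 M side is the cathode (reduction is favoured where [K⁺] is higher).
With n = 1, E = −(0.0592/1) log([K⁺]ₐₙ/[K⁺]꜀ₐₜ) = −(0.0592/1) log(0.00042/0.018) = −(0.0592/1)(-1.632) = +0.097 V.

+0.097 V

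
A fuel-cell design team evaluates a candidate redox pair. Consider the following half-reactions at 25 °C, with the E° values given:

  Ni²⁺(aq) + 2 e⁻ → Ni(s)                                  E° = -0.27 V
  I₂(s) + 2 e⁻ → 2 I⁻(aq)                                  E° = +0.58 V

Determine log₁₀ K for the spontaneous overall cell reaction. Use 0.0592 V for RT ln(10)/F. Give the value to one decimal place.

28.7

Cathode: I₂/I⁻; anode: Ni²⁺/Ni. E°cell = +0.85 V, n = 2.
log K = nE°cell / 0.0592 = (2)(+0.85) / 0.0592 = 28.7.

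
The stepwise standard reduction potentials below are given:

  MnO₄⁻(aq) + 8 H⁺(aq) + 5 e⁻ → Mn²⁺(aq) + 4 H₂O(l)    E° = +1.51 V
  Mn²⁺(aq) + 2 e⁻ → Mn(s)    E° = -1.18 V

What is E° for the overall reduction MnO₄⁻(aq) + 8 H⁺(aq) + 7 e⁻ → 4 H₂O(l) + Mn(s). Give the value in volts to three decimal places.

Standard free energies of sequential steps add: ΔG°₃ = ΔG°₁ + ΔG°₂, so n₃E°₃ = n₁E°₁ + n₂E°₂.
E°₃ = (5×+1.51 + 2×-1.18) / 7 = (+5.190) / 7 = +0.741 V.
E° values themselves are not directly additive — weighting by electron count is essential.

+0.741 V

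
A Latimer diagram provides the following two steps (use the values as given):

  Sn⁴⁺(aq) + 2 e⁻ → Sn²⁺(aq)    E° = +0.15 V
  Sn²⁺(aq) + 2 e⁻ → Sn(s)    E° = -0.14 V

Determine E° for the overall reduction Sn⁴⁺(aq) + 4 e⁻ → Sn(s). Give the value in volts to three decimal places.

+0.005 V

Standard free energies of sequential steps add: ΔG°₃ = ΔG°₁ + ΔG°₂, so n₃E°₃ = n₁E°₁ + n₂E°₂.
E°₃ = (2×+0.15 + 2×-0.14) / 4 = (+0.020) / 4 = +0.005 V.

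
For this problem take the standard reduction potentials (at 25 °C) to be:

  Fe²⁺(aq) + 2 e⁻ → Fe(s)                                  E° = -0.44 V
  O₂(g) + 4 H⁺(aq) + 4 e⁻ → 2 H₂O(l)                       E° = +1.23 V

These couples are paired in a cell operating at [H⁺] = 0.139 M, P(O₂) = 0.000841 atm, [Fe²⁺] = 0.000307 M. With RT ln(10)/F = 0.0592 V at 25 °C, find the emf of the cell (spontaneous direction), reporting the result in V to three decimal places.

+1.678 V

O₂/H₂O is the cathode (higher E°), Fe²⁺/Fe the anode: E°cell = +1.23 − (-0.44) = +1.67 V, n = 4.
Overall: O₂(g) + 4 H⁺(aq) + 2 Fe(s) → 2 H₂O(l) + 2 Fe²⁺(aq)
Q = [Fe²⁺]^2 / (P(O₂)·[H⁺]^4); log Q = -0.523.
E = E° − (0.0592/n) log Q = +1.67 − (0.0592/4)(-0.523) = +1.678 V.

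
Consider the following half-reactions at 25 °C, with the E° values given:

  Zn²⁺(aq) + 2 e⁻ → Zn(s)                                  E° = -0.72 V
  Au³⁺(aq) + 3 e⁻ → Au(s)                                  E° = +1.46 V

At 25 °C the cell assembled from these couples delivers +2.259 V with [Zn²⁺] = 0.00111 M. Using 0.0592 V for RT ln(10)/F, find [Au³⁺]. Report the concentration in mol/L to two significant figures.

0.37 M

Au³⁺/Au is the cathode, Zn²⁺/Zn the anode: E°cell = +2.18 V, n = 6.
Overall reaction: 2 Au³⁺(aq) + 3 Zn(s) → 2 Au(s) + 3 Zn²⁺(aq); Q = [Zn²⁺]^3/[Au³⁺]^2.
From E = E° − (0.0592/n) log Q: log Q = (E° − E)·n/0.0592 = (+2.18 − (+2.259))·6/0.0592 = -8.0068.
So 2·log[Au³⁺] = 3·log(0.00111) − log Q = -8.8640 − (-8.0068) = -0.8572; log[Au³⁺] = -0.8572 / 2 = -0.4286; [Au³⁺] = 10^(-0.4286) ≈ 0.37 M.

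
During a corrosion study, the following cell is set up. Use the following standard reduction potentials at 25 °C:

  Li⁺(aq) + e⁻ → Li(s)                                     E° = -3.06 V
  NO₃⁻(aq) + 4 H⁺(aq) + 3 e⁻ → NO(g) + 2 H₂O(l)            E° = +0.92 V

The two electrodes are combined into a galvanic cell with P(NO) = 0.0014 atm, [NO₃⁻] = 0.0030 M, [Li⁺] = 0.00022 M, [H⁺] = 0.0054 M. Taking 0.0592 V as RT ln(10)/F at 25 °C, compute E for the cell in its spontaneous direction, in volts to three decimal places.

NO₃⁻/NO is the cathode (higher E°), Li⁺/Li the anode: E°cell = +0.92 − (-3.06) = +3.98 V, n = 3.
Overall: NO₃⁻(aq) + 4 H⁺(aq) + 3 Li(s) → NO(g) + 2 H₂O(l) + 3 Li⁺(aq)
Q = P(NO)·[Li⁺]^3 / ([NO₃⁻]·[H⁺]^4); log Q = -2.233.
E = E° − (0.0592/n) log Q = +3.98 − (0.0592/3)(-2.233) = +4.024 V.

+4.024 V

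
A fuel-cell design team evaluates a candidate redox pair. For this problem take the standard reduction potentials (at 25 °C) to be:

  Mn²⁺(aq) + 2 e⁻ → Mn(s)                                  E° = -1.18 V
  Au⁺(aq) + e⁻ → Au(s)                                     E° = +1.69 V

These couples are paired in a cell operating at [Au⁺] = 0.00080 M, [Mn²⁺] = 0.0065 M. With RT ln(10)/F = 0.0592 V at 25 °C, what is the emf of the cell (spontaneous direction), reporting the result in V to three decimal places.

Au⁺/Au is the cathode (higher E°), Mn²⁺/Mn the anode: E°cell = +1.69 − (-1.18) = +2.87 V, n = 2.
Overall: 2 Au⁺(aq) + Mn(s) → 2 Au(s) + Mn²⁺(aq)
Q = [Mn²⁺] / ([Au⁺]^2); log Q = 4.007.
E = E° − (0.0592/n) log Q = +2.87 − (0.0592/2)(4.007) = +2.751 V.

+2.751 V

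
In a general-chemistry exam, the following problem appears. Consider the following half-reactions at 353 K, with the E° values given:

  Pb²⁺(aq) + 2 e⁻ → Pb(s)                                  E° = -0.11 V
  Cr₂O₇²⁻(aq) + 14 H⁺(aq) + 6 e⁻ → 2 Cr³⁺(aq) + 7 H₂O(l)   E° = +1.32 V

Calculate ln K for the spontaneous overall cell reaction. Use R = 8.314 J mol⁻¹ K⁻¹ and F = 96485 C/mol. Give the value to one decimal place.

Cathode: Cr₂O₇²⁻/Cr³⁺; anode: Pb²⁺/Pb. E°cell = (+1.32) − (-0.11) = +1.43 V, with n = 6.
ΔG° = −nFE° = −RT ln K, so ln K = nFE°/(RT) = (6)(96485)(+1.43) / ((8.314)(353)) = 282.074.

282.1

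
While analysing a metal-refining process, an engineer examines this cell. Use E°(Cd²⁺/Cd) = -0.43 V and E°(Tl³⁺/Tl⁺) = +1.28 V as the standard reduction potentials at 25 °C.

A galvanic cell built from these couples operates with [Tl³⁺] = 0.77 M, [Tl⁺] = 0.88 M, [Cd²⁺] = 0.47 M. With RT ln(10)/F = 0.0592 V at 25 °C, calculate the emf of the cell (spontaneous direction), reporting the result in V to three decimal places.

Tl³⁺/Tl⁺ is the cathode (higher E°), Cd²⁺/Cd the anode: E°cell = +1.28 − (-0.43) = +1.71 V, n = 2.
Overall: Tl³⁺(aq) + Cd(s) → Tl⁺(aq) + Cd²⁺(aq)
Q = [Tl⁺]·[Cd²⁺] / ([Tl³⁺]); log Q = -0.270.
E = E° − (0.0592/n) log Q = +1.71 − (0.0592/2)(-0.270) = +1.718 V.

+1.718 V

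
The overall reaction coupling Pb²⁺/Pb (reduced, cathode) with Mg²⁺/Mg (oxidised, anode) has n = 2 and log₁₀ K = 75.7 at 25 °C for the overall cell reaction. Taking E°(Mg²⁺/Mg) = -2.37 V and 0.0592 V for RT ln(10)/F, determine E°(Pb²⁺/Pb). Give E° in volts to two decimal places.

E°cell = (0.0592/n)·log K = (0.0592/2)(75.7) = +2.241 V.
Since Pb²⁺/Pb is the cathode and Mg²⁺/Mg the anode, E°cell = E°(Pb²⁺/Pb) − E°(Mg²⁺/Mg).
So E°(Pb²⁺/Pb) = E°cell + E°(Mg²⁺/Mg) = +2.241 + (-2.37) = -0.13 V.

-0.13 V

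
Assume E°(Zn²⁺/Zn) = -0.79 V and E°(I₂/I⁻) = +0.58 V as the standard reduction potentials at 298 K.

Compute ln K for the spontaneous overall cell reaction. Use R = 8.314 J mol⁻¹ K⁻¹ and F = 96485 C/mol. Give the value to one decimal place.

106.7

Cathode: I₂/I⁻; anode: Zn²⁺/Zn. E°cell = (+0.58) − (-0.79) = +1.37 V, with n = 2.
ΔG° = −nFE° = −RT ln K, so ln K = nFE°/(RT) = (2)(96485)(+1.37) / ((8.314)(298)) = 106.705.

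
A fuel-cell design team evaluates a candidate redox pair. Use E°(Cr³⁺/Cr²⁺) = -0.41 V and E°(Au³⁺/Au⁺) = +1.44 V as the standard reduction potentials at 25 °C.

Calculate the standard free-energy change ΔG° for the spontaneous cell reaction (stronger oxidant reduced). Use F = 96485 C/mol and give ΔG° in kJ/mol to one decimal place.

-357.0 kJ/mol

Au³⁺/Au⁺ (E° = +1.44 V) is the cathode; Cr³⁺/Cr²⁺ (E° = -0.41 V) is the anode, so E°cell = +1.85 V.
Balancing electrons gives n = 2 (lcm of 2 and 1).
ΔG° = −nFE° = −(2)(96485)(+1.85) = -356,994 J = -357.0 kJ/mol.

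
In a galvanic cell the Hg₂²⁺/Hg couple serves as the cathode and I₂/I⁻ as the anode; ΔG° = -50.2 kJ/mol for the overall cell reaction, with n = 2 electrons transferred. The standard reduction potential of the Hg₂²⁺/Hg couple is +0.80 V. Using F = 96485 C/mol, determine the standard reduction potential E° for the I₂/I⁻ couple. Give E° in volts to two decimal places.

E°cell = −ΔG°/(nF) = −(-50.2×10³)/((2)(96485)) = +0.260 V.
Since Hg₂²⁺/Hg is the cathode and I₂/I⁻ the anode, E°cell = E°(Hg₂²⁺/Hg) − E°(I₂/I⁻).
So E°(I₂/I⁻) = E°(Hg₂²⁺/Hg) − E°cell = (+0.80) − (+0.260) = +0.54 V.

+0.54 V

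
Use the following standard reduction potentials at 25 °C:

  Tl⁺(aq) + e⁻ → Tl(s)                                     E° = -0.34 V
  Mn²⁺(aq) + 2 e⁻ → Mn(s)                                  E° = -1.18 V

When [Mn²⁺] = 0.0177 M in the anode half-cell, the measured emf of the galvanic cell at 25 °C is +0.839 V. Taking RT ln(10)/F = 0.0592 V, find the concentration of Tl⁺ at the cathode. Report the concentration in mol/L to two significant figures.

Tl⁺/Tl is the cathode, Mn²⁺/Mn the anode: E°cell = +0.84 V, n = 2.
Overall reaction: 2 Tl⁺(aq) + Mn(s) → 2 Tl(s) + Mn²⁺(aq); Q = [Mn²⁺]^1/[Tl⁺]^2.
From E = E° − (0.0592/n) log Q: log Q = (E° − E)·n/0.0592 = (+0.84 − (+0.839))·2/0.0592 = 0.0338.
So 2·log[Tl⁺] = 1·log(0.0177) − log Q = -1.7520 − (0.0338) = -1.7858; log[Tl⁺] = -1.7858 / 2 = -0.8929; [Tl⁺] = 10^(-0.8929) ≈ 0.13 M.

0.13 M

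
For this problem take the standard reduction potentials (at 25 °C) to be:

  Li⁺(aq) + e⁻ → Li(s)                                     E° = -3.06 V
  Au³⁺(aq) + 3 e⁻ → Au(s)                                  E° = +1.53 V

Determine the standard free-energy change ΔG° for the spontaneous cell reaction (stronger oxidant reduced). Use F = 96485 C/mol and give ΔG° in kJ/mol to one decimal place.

Au³⁺/Au (E° = +1.53 V) is the cathode; Li⁺/Li (E° = -3.06 V) is the anode, so E°cell = +4.59 V.
Balancing electrons gives n = 3 (lcm of 3 and 1).
ΔG° = −nFE° = −(3)(96485)(+4.59) = -1,328,598 J = -1328.6 kJ/mol.

-1328.6 kJ/mol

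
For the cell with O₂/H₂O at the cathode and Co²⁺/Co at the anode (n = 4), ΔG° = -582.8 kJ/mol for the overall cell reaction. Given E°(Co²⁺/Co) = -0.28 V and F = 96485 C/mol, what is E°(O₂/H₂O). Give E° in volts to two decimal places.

+1.23 V

E°cell = −ΔG°/(nF) = −(-582.8×10³)/((4)(96485)) = +1.510 V.
Since O₂/H₂O is the cathode and Co²⁺/Co the anode, E°cell = E°(O₂/H₂O) − E°(Co²⁺/Co).
So E°(O₂/H₂O) = E°cell + E°(Co²⁺/Co) = +1.510 + (-0.28) = +1.23 V.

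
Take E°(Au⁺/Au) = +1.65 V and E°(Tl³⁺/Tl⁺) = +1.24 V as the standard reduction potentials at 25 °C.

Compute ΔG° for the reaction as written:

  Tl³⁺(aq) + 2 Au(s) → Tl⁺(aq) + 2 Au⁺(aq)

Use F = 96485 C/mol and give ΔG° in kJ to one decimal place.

As written, Tl³⁺/Tl⁺ is reduced (cathode) and Au⁺/Au is oxidised (anode), so E°cell = (+1.24) − (+1.65) = -0.41 V.
Balancing electrons gives n = 2.
ΔG° = −nFE° = −(2)(96485)(-0.41) = 79,118 J = +79.1 kJ.

+79.1 kJ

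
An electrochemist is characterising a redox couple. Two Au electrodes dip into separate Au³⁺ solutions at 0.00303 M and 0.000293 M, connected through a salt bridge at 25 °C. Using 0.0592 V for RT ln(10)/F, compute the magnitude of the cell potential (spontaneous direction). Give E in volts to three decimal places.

For a concentration cell E°cell = 0. The 0.00303 M side is the cathode (reduction is favoured where [Au³⁺] is higher).
With n = 3, E = −(0.0592/3) log([Au³⁺]ₐₙ/[Au³⁺]꜀ₐₜ) = −(0.0592/3) log(0.000293/0.00303) = −(0.0592/3)(-1.015) = +0.020 V.

+0.020 V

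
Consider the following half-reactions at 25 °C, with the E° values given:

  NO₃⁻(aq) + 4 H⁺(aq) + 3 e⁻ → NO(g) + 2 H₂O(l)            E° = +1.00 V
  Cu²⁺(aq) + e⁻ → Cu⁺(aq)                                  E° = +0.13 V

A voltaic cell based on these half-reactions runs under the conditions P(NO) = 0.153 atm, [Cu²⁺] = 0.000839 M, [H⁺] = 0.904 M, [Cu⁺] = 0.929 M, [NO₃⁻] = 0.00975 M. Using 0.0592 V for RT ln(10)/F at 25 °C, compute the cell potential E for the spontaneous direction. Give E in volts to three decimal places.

NO₃⁻/NO is the cathode (higher E°), Cu²⁺/Cu⁺ the anode: E°cell = +1.00 − (+0.13) = +0.87 V, n = 3.
Overall: NO₃⁻(aq) + 4 H⁺(aq) + 3 Cu⁺(aq) → NO(g) + 2 H₂O(l) + 3 Cu²⁺(aq)
Q = P(NO)·[Cu²⁺]^3 / ([NO₃⁻]·[H⁺]^4·[Cu⁺]^3); log Q = -7.762.
E = E° − (0.0592/n) log Q = +0.87 − (0.0592/3)(-7.762) = +1.023 V.

+1.023 V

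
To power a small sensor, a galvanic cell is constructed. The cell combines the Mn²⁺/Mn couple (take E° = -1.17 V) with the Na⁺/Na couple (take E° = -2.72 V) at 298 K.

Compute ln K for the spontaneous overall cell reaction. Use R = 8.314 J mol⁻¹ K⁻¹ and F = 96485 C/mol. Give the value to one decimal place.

120.7

Cathode: Mn²⁺/Mn; anode: Na⁺/Na. E°cell = (-1.17) − (-2.72) = +1.55 V, with n = 2.
ΔG° = −nFE° = −RT ln K, so ln K = nFE°/(RT) = (2)(96485)(+1.55) / ((8.314)(298)) = 120.724.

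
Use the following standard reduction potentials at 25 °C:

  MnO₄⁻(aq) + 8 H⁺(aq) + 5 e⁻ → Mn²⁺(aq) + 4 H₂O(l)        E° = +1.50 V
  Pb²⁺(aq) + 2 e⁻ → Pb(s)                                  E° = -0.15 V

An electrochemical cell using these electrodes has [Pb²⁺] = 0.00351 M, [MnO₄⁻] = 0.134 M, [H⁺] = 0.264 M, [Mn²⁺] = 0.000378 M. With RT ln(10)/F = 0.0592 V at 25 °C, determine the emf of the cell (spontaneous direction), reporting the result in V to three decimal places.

MnO₄⁻/Mn²⁺ is the cathode (higher E°), Pb²⁺/Pb the anode: E°cell = +1.50 − (-0.15) = +1.65 V, n = 10.
Overall: 2 MnO₄⁻(aq) + 16 H⁺(aq) + 5 Pb(s) → 2 Mn²⁺(aq) + 8 H₂O(l) + 5 Pb²⁺(aq)
Q = [Mn²⁺]^2·[Pb²⁺]^5 / ([MnO₄⁻]^2·[H⁺]^16); log Q = -8.118.
E = E° − (0.0592/n) log Q = +1.65 − (0.0592/10)(-8.118) = +1.698 V.

+1.698 V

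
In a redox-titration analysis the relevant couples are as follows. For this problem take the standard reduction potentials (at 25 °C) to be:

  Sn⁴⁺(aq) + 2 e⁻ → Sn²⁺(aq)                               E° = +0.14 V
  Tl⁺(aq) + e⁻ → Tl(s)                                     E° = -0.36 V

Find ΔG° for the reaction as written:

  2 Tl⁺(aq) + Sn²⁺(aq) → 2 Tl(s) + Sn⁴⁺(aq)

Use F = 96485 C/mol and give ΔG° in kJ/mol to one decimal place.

As written, Tl⁺/Tl is reduced (cathode) and Sn⁴⁺/Sn²⁺ is oxidised (anode), so E°cell = (-0.36) − (+0.14) = -0.50 V.
Balancing electrons gives n = 2.
ΔG° = −nFE° = −(2)(96485)(-0.50) = 96,485 J = +96.5 kJ/mol.

+96.5 kJ/mol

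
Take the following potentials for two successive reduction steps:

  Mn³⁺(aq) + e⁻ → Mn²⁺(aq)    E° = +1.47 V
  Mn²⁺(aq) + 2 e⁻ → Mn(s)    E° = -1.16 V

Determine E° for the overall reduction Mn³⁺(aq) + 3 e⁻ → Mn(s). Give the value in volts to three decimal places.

Standard free energies of sequential steps add: ΔG°₃ = ΔG°₁ + ΔG°₂, so n₃E°₃ = n₁E°₁ + n₂E°₂.
E°₃ = (1×+1.47 + 2×-1.16) / 3 = (-0.850) / 3 = -0.283 V.

-0.283 V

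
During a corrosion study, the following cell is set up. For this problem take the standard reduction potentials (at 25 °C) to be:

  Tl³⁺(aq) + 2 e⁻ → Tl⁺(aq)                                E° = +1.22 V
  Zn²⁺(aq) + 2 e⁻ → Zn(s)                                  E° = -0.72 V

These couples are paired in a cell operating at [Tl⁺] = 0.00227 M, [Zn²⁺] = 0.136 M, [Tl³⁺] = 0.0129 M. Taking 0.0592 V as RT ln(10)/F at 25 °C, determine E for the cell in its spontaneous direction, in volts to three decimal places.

Tl³⁺/Tl⁺ is the cathode (higher E°), Zn²⁺/Zn the anode: E°cell = +1.22 − (-0.72) = +1.94 V, n = 2.
Overall: Tl³⁺(aq) + Zn(s) → Tl⁺(aq) + Zn²⁺(aq)
Q = [Tl⁺]·[Zn²⁺] / ([Tl³⁺]); log Q = -1.621.
E = E° − (0.0592/n) log Q = +1.94 − (0.0592/2)(-1.621) = +1.988 V.

+1.988 V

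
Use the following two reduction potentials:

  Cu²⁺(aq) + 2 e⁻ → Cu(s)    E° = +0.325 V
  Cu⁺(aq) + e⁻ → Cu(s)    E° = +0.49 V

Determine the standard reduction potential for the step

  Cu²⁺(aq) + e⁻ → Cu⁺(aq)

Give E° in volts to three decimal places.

+0.160 V

Sequential free energies add, so n₃E°₃ = n₁E°₁ + n₂E°₂.
With n₃ = 2, and the known step contributing 1×(+0.49) V, the unknown satisfies 1·E° = 2×(+0.325) − 1×(+0.49) = +0.160.
E° = +0.160 / 1 = +0.160 V.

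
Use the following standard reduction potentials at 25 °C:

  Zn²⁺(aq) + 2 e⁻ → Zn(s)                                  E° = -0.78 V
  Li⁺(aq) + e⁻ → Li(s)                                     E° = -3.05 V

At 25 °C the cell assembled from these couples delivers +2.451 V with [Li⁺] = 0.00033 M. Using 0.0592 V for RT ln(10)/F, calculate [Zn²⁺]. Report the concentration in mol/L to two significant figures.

Zn²⁺/Zn is the cathode, Li⁺/Li the anode: E°cell = +2.27 V, n = 2.
Overall reaction: Zn²⁺(aq) + 2 Li(s) → Zn(s) + 2 Li⁺(aq); Q = [Li⁺]^2/[Zn²⁺]^1.
From E = E° − (0.0592/n) log Q: log Q = (E° − E)·n/0.0592 = (+2.27 − (+2.451))·2/0.0592 = -6.1149.
So 1·log[Zn²⁺] = 2·log(0.00033) − log Q = -6.9630 − (-6.1149) = -0.8481; [Zn²⁺] = 10^(-0.8481) ≈ 0.14 M.

0.14 M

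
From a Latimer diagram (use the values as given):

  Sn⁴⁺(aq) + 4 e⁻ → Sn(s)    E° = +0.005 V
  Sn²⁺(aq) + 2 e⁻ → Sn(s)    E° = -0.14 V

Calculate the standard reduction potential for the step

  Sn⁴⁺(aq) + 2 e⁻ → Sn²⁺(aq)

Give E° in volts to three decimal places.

+0.150 V

Sequential free energies add, so n₃E°₃ = n₁E°₁ + n₂E°₂.
With n₃ = 4, and the known step contributing 2×(-0.14) V, the unknown satisfies 2·E° = 4×(+0.005) − 2×(-0.14) = +0.300.
E° = +0.300 / 2 = +0.150 V.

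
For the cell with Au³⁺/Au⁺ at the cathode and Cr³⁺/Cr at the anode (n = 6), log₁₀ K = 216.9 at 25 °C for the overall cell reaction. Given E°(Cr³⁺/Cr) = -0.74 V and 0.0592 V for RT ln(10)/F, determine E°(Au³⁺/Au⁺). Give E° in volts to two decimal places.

E°cell = (0.0592/n)·log K = (0.0592/6)(216.9) = +2.140 V.
Since Au³⁺/Au⁺ is the cathode and Cr³⁺/Cr the anode, E°cell = E°(Au³⁺/Au⁺) − E°(Cr³⁺/Cr).
So E°(Au³⁺/Au⁺) = E°cell + E°(Cr³⁺/Cr) = +2.140 + (-0.74) = +1.40 V.

+1.40 V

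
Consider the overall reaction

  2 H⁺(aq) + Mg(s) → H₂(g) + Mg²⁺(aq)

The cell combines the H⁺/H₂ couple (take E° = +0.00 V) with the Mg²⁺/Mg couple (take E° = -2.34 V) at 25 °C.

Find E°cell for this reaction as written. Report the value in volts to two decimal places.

The H⁺/H₂ couple has the higher reduction potential, so it is the cathode; Mg²⁺/Mg is oxidised at the anode.
E°cell = E°(cathode) − E°(anode) = (+0.00) − (-2.34) = +2.34 V.
Since E°cell > 0, the reaction is spontaneous under standard conditions.

+2.34 V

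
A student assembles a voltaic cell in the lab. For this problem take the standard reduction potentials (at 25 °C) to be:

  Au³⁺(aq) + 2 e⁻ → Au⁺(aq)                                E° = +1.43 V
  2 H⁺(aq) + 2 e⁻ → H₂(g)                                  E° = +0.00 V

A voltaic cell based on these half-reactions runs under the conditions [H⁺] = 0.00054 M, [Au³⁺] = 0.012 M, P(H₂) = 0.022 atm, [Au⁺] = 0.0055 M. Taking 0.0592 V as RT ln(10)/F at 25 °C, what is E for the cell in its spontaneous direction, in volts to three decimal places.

Au³⁺/Au⁺ is the cathode (higher E°), H⁺/H₂ the anode: E°cell = +1.43 − (+0.00) = +1.43 V, n = 2.
Overall: Au³⁺(aq) + H₂(g) → Au⁺(aq) + 2 H⁺(aq)
Q = [Au⁺]·[H⁺]^2 / ([Au³⁺]·P(H₂)); log Q = -5.216.
E = E° − (0.0592/n) log Q = +1.43 − (0.0592/2)(-5.216) = +1.584 V.

+1.584 V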